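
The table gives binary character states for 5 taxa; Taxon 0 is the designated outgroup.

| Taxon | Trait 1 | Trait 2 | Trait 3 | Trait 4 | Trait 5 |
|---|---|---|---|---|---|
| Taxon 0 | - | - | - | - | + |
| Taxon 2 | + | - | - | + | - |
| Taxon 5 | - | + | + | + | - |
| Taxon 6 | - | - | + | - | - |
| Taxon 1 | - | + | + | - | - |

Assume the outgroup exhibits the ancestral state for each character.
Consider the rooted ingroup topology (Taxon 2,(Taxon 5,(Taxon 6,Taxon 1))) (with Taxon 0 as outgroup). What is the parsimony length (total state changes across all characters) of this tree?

Map each character onto (Taxon 2,(Taxon 5,(Taxon 6,Taxon 1))) (rooted by Taxon 0) and count the minimum state changes it requires (Fitch parsimony):
Trait 1: 1; Trait 2: 2; Trait 3: 1; Trait 4: 2; Trait 5: 1.
Total tree length = 7.

7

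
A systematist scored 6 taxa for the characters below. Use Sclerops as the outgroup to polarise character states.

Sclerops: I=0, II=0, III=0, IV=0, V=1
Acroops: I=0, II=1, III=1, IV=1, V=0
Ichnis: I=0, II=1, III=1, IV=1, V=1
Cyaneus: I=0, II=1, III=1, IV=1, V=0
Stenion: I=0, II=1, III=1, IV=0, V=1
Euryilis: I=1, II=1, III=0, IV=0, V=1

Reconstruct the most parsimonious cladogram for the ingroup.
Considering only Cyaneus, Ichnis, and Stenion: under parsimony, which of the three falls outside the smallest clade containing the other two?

Character polarity is set by the outgroup: the derived state is whichever differs from the outgroup's state, so for V the derived state is '0', and for the remaining characters it is '1'.
I: derived state '1' in Euryilis only — an autapomorphy, so it tells us nothing about relationships among taxa.
All ingroup taxa share the derived state '1' for II; it defines the ingroup but does not resolve relationships within it.
III: derived state '1' in Acroops, Cyaneus, Ichnis, and Stenion only — synapomorphy for {Acroops, Cyaneus, Ichnis, Stenion}.
IV (derived state '1') is shared by Acroops, Cyaneus, and Ichnis — a synapomorphy uniting that clade.
Only Acroops and Cyaneus show the derived state '0' for V, supporting them as a clade.
Most parsimonious ingroup topology: ((((Acroops,Cyaneus),Ichnis),Stenion),Euryilis).
Ichnis and Cyaneus share a more recent common ancestor with each other than either does with Stenion, so Stenion is the least closely related of the three.

Stenion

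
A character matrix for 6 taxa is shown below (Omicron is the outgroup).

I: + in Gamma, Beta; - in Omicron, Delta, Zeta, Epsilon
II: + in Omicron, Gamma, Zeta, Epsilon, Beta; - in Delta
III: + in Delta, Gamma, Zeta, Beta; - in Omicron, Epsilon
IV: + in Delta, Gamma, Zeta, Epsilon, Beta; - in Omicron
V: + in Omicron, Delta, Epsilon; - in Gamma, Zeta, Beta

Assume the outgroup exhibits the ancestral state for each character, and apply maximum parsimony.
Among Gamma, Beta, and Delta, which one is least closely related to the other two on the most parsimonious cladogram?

Character polarity is set by the outgroup: the derived state is whichever differs from the outgroup's state, so for II, V the derived state is '-', and for the remaining characters it is '+'.
I: derived state '+' in Beta and Gamma only — synapomorphy for {Beta, Gamma}.
II: derived state '-' in Delta only — an autapomorphy, so it tells us nothing about relationships among taxa.
III (derived state '+') is shared by Beta, Delta, Gamma, and Zeta — a synapomorphy uniting that clade.
All ingroup taxa share the derived state '+' for IV; it defines the ingroup but does not resolve relationships within it.
V: derived state '-' in Beta, Gamma, and Zeta only — synapomorphy for {Beta, Gamma, Zeta}.
Most parsimonious ingroup topology: ((Delta,((Gamma,Beta),Zeta)),Epsilon).
Beta and Gamma share a more recent common ancestor with each other than either does with Delta, so Delta is the least closely related of the three.

Delta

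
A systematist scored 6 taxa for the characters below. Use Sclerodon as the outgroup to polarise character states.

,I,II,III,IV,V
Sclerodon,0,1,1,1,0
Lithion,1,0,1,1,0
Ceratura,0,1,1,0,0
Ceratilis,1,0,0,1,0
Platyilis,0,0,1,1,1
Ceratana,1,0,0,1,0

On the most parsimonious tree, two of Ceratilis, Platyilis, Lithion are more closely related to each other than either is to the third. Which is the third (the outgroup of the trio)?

Platyilis

Character polarity is set by the outgroup: the derived state is whichever differs from the outgroup's state, so for II, III, IV the derived state is '0', and for the remaining characters it is '1'.
I (derived state '1') is shared by Ceratana, Ceratilis, and Lithion — a synapomorphy uniting that clade.
II (derived state '0') is shared by Ceratana, Ceratilis, Lithion, and Platyilis — a synapomorphy uniting that clade.
Only Ceratana and Ceratilis show the derived state '0' for III, supporting them as a clade.
IV: derived state '0' in Ceratura only — an autapomorphy, so it tells us nothing about relationships among taxa.
V: derived state '1' in Platyilis only — an autapomorphy, so it tells us nothing about relationships among taxa.
Most parsimonious ingroup topology: (((Lithion,(Ceratilis,Ceratana)),Platyilis),Ceratura).
Ceratilis and Lithion share a more recent common ancestor with each other than either does with Platyilis, so Platyilis is the least closely related of the three.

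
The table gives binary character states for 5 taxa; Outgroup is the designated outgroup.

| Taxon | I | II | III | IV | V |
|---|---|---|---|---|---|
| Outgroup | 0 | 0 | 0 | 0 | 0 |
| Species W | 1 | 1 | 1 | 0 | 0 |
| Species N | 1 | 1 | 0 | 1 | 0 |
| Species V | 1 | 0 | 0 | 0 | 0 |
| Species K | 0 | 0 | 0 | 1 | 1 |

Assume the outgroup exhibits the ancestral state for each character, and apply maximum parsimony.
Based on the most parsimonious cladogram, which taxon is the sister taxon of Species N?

The outgroup has state '0' for every character, so '1' is the derived state throughout.
I (derived state '1') is shared by Species N, Species V, and Species W — a synapomorphy uniting that clade.
II: derived state '1' in Species N and Species W only — synapomorphy for {Species N, Species W}.
III (derived state '1') is unique to Species W (autapomorphy; uninformative for grouping).
IV groups Species K and Species N, which is incompatible with the clades supported by the remaining characters; treating it as convergent (homoplasy) costs fewer steps than any alternative tree.
V: derived state '1' in Species K only — an autapomorphy, so it tells us nothing about relationships among taxa.
Most parsimonious ingroup topology: (((Species W,Species N),Species V),Species K).
Species N and Species W form a cherry on this tree, so they are sister taxa.

Species W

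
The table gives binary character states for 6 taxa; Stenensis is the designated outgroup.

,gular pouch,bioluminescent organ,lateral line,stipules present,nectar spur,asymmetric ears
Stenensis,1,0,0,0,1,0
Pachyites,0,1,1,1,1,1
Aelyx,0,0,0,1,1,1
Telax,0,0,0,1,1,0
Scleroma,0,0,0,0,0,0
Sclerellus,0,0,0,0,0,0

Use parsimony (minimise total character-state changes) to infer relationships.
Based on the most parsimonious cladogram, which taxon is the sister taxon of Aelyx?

Pachyites

Character polarity is set by the outgroup: the derived state is whichever differs from the outgroup's state, so for gular pouch, nectar spur the derived state is '0', and for the remaining characters it is '1'.
gular pouch (derived state '0') is shared by all ingroup taxa — unites the whole ingroup.
bioluminescent organ: derived state '1' in Pachyites only — an autapomorphy, so it tells us nothing about relationships among taxa.
lateral line: derived state '1' in Pachyites only — an autapomorphy, so it tells us nothing about relationships among taxa.
Only Aelyx, Pachyites, and Telax show the derived state '1' for stipules present, supporting them as a clade.
nectar spur (derived state '0') is shared by Sclerellus and Scleroma — a synapomorphy uniting that clade.
asymmetric ears: derived state '1' in Aelyx and Pachyites only — synapomorphy for {Aelyx, Pachyites}.
Most parsimonious ingroup topology: (((Pachyites,Aelyx),Telax),(Scleroma,Sclerellus)).
Aelyx and Pachyites form a cherry on this tree, so they are sister taxa.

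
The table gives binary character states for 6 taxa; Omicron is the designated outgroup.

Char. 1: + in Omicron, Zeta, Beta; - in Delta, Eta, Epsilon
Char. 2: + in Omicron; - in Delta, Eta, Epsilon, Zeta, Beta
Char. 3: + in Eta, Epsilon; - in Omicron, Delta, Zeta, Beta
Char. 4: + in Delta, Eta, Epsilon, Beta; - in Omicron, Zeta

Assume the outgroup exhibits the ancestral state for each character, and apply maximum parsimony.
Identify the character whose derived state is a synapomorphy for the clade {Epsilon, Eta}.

Character polarity is set by the outgroup: the derived state is whichever differs from the outgroup's state, so for Char. 1, Char. 2 the derived state is '-', and for the remaining characters it is '+'.
Char. 1 (derived state '-') is shared by Delta, Epsilon, and Eta — a synapomorphy uniting that clade.
All ingroup taxa share the derived state '-' for Char. 2; it defines the ingroup but does not resolve relationships within it.
Char. 3: derived state '+' in Epsilon and Eta only — synapomorphy for {Epsilon, Eta}.
Char. 4: derived state '+' in Beta, Delta, Epsilon, and Eta only — synapomorphy for {Beta, Delta, Epsilon, Eta}.
Most parsimonious ingroup topology: (((Delta,(Eta,Epsilon)),Beta),Zeta).
The clade {Epsilon, Eta} is supported by Char. 3: its derived state '+' occurs in exactly those taxa and in no other taxon (including the outgroup).

Char. 3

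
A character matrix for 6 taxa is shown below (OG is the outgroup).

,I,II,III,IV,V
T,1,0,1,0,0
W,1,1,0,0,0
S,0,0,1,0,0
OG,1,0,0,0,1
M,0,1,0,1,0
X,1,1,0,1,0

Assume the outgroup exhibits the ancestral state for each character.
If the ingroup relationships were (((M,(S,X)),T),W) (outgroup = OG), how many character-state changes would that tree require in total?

Map each character onto (((M,(S,X)),T),W) (rooted by OG) and count the minimum state changes it requires (Fitch parsimony):
I: 2; II: 3; III: 2; IV: 2; V: 1.
Total tree length = 10.

10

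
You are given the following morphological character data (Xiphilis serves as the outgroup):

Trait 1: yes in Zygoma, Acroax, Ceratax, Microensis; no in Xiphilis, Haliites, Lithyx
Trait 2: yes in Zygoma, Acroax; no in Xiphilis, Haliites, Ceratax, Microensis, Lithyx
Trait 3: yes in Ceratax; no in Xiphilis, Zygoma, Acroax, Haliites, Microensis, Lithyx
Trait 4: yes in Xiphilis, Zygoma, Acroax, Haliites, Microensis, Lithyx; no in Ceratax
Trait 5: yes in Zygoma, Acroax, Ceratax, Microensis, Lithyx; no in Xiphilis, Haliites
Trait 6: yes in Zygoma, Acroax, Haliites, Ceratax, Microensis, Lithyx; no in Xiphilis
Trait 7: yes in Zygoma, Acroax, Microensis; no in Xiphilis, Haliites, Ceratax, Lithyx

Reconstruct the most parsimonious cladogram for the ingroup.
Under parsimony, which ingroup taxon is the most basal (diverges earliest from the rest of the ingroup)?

Haliites

Character polarity is set by the outgroup: the derived state is whichever differs from the outgroup's state, so for Trait 4 the derived state is 'no', and for the remaining characters it is 'yes'.
Only Acroax, Ceratax, Microensis, and Zygoma show the derived state 'yes' for Trait 1, supporting them as a clade.
Trait 2 (derived state 'yes') is shared by Acroax and Zygoma — a synapomorphy uniting that clade.
Trait 3: derived state 'yes' in Ceratax only — an autapomorphy, so it tells us nothing about relationships among taxa.
Trait 4 (derived state 'no') is unique to Ceratax (autapomorphy; uninformative for grouping).
Trait 5 (derived state 'yes') is shared by Acroax, Ceratax, Lithyx, Microensis, and Zygoma — a synapomorphy uniting that clade.
Trait 6 (derived state 'yes') is shared by all ingroup taxa — unites the whole ingroup.
Only Acroax, Microensis, and Zygoma show the derived state 'yes' for Trait 7, supporting them as a clade.
Most parsimonious ingroup topology: (((((Zygoma,Acroax),Microensis),Ceratax),Lithyx),Haliites).
Haliites is sister to the clade containing all other ingroup taxa, so it is the earliest-diverging (most basal) ingroup lineage.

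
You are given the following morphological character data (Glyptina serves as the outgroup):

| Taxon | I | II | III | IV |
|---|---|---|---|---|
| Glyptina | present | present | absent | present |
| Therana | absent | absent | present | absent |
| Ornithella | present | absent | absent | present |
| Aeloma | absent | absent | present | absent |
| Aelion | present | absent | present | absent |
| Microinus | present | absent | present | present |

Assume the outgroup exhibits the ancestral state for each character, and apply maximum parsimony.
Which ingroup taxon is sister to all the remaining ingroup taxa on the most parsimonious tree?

Character polarity is set by the outgroup: the derived state is whichever differs from the outgroup's state, so for I, II, IV the derived state is 'absent', and for the remaining characters it is 'present'.
I (derived state 'absent') is shared by Aeloma and Therana — a synapomorphy uniting that clade.
All ingroup taxa share the derived state 'absent' for II; it defines the ingroup but does not resolve relationships within it.
III: derived state 'present' in Aelion, Aeloma, Microinus, and Therana only — synapomorphy for {Aelion, Aeloma, Microinus, Therana}.
IV: derived state 'absent' in Aelion, Aeloma, and Therana only — synapomorphy for {Aelion, Aeloma, Therana}.
Most parsimonious ingroup topology: ((((Therana,Aeloma),Aelion),Microinus),Ornithella).
Ornithella is sister to the clade containing all other ingroup taxa, so it is the earliest-diverging (most basal) ingroup lineage.

Ornithella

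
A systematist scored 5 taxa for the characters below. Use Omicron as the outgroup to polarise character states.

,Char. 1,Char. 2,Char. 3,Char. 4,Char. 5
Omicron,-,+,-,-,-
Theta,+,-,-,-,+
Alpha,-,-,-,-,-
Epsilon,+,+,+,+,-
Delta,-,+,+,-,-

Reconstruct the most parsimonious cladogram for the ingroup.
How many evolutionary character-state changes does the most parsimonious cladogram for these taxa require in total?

6

Character polarity is set by the outgroup: the derived state is whichever differs from the outgroup's state, so for Char. 2 the derived state is '-', and for the remaining characters it is '+'.
Char. 1 (state '+') occurs in Epsilon and Theta but conflicts with the nesting implied by the other characters — most parsimoniously interpreted as homoplasy.
Only Alpha and Theta show the derived state '-' for Char. 2, supporting them as a clade.
Only Delta and Epsilon show the derived state '+' for Char. 3, supporting them as a clade.
Char. 4: derived state '+' in Epsilon only — an autapomorphy, so it tells us nothing about relationships among taxa.
Char. 5 (derived state '+') is unique to Theta (autapomorphy; uninformative for grouping).
Most parsimonious ingroup topology: ((Theta,Alpha),(Epsilon,Delta)).
Changes per character on this tree: Char. 1: 2; Char. 2: 1; Char. 3: 1; Char. 4: 1; Char. 5: 1.
Total = 6.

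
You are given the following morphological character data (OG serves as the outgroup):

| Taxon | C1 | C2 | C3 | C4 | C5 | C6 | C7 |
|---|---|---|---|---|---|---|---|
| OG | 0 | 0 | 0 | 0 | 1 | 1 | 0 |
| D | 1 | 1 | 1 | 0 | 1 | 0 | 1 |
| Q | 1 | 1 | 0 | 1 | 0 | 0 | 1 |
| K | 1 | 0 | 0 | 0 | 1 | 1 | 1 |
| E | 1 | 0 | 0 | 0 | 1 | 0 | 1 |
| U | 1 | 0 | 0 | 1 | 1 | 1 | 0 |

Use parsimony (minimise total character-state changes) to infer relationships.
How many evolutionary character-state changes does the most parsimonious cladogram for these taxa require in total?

8

Character polarity is set by the outgroup: the derived state is whichever differs from the outgroup's state, so for C5, C6 the derived state is '0', and for the remaining characters it is '1'.
All ingroup taxa share the derived state '1' for C1; it defines the ingroup but does not resolve relationships within it.
C2 (derived state '1') is shared by D and Q — a synapomorphy uniting that clade.
C3 (derived state '1') is unique to D (autapomorphy; uninformative for grouping).
C4 (state '1') occurs in Q and U but conflicts with the nesting implied by the other characters — most parsimoniously interpreted as homoplasy.
C5 (derived state '0') is unique to Q (autapomorphy; uninformative for grouping).
C6: derived state '0' in D, E, and Q only — synapomorphy for {D, E, Q}.
Only D, E, K, and Q show the derived state '1' for C7, supporting them as a clade.
Most parsimonious ingroup topology: ((((D,Q),E),K),U).
Changes per character on this tree: C1: 1; C2: 1; C3: 1; C4: 2; C5: 1; C6: 1; C7: 1.
Total = 8.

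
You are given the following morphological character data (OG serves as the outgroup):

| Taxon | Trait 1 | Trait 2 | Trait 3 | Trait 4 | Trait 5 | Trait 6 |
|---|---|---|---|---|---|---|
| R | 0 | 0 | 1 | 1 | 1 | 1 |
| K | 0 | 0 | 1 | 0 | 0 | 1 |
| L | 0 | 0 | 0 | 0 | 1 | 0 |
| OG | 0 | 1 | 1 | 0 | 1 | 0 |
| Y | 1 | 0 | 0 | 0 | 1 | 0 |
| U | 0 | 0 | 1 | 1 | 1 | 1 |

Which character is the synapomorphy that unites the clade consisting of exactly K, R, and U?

Character polarity is set by the outgroup: the derived state is whichever differs from the outgroup's state, so for Trait 2, Trait 3, Trait 5 the derived state is '0', and for the remaining characters it is '1'.
Trait 1 (derived state '1') is unique to Y (autapomorphy; uninformative for grouping).
Trait 2 (derived state '0') is shared by all ingroup taxa — unites the whole ingroup.
Trait 3: derived state '0' in L and Y only — synapomorphy for {L, Y}.
Only R and U show the derived state '1' for Trait 4, supporting them as a clade.
Trait 5: derived state '0' in K only — an autapomorphy, so it tells us nothing about relationships among taxa.
Trait 6: derived state '1' in K, R, and U only — synapomorphy for {K, R, U}.
Most parsimonious ingroup topology: ((Y,L),((U,R),K)).
The clade {K, R, U} is supported by Trait 6: its derived state '1' occurs in exactly those taxa and in no other taxon (including the outgroup).

Trait 6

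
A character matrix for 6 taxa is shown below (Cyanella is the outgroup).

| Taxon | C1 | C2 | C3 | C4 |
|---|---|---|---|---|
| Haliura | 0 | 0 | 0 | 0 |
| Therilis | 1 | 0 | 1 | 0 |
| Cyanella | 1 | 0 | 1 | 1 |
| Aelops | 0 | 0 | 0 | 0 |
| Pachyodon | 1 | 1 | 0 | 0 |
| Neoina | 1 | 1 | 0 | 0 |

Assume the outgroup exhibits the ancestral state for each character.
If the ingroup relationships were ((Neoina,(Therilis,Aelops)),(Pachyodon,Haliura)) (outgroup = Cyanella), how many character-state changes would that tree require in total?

7

Map each character onto ((Neoina,(Therilis,Aelops)),(Pachyodon,Haliura)) (rooted by Cyanella) and count the minimum state changes it requires (Fitch parsimony):
C1: 2; C2: 2; C3: 2; C4: 1.
Total tree length = 7.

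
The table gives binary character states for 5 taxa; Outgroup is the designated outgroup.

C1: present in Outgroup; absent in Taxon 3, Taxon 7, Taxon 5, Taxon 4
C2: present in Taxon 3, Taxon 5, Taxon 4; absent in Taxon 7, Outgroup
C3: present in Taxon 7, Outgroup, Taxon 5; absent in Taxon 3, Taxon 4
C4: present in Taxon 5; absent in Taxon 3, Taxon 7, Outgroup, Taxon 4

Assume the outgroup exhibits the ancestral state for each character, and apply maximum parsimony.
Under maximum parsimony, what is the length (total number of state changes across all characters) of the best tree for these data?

Character polarity is set by the outgroup: the derived state is whichever differs from the outgroup's state, so for C1, C3 the derived state is 'absent', and for the remaining characters it is 'present'.
C1 (derived state 'absent') is shared by all ingroup taxa — unites the whole ingroup.
C2: derived state 'present' in Taxon 3, Taxon 4, and Taxon 5 only — synapomorphy for {Taxon 3, Taxon 4, Taxon 5}.
C3 (derived state 'absent') is shared by Taxon 3 and Taxon 4 — a synapomorphy uniting that clade.
C4 (derived state 'present') is unique to Taxon 5 (autapomorphy; uninformative for grouping).
Most parsimonious ingroup topology: ((Taxon 5,(Taxon 4,Taxon 3)),Taxon 7).
Changes per character on this tree: C1: 1; C2: 1; C3: 1; C4: 1.
Total = 4.

4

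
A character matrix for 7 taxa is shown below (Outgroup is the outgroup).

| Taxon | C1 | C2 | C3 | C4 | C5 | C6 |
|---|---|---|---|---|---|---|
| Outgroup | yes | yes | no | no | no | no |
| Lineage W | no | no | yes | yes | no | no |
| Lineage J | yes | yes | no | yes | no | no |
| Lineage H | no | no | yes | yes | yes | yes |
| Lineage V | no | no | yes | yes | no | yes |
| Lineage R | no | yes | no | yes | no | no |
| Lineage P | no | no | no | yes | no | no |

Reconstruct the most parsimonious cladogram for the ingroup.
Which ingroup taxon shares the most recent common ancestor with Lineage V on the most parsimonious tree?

Character polarity is set by the outgroup: the derived state is whichever differs from the outgroup's state, so for C1, C2 the derived state is 'no', and for the remaining characters it is 'yes'.
C1: derived state 'no' in Lineage H, Lineage P, Lineage R, Lineage V, and Lineage W only — synapomorphy for {Lineage H, Lineage P, Lineage R, Lineage V, Lineage W}.
C2 (derived state 'no') is shared by Lineage H, Lineage P, Lineage V, and Lineage W — a synapomorphy uniting that clade.
Only Lineage H, Lineage V, and Lineage W show the derived state 'yes' for C3, supporting them as a clade.
All ingroup taxa share the derived state 'yes' for C4; it defines the ingroup but does not resolve relationships within it.
C5 (derived state 'yes') is unique to Lineage H (autapomorphy; uninformative for grouping).
Only Lineage H and Lineage V show the derived state 'yes' for C6, supporting them as a clade.
Most parsimonious ingroup topology: ((((Lineage W,(Lineage H,Lineage V)),Lineage P),Lineage R),Lineage J).
Lineage V and Lineage H form a cherry on this tree, so they are sister taxa.

Lineage H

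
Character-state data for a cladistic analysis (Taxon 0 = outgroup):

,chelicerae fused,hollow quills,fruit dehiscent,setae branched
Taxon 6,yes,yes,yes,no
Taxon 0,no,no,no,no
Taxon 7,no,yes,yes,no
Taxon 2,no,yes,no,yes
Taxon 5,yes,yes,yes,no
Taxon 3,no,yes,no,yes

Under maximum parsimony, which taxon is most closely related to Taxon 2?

Taxon 3

The outgroup has state 'no' for every character, so 'yes' is the derived state throughout.
chelicerae fused: derived state 'yes' in Taxon 5 and Taxon 6 only — synapomorphy for {Taxon 5, Taxon 6}.
All ingroup taxa share the derived state 'yes' for hollow quills; it defines the ingroup but does not resolve relationships within it.
fruit dehiscent (derived state 'yes') is shared by Taxon 5, Taxon 6, and Taxon 7 — a synapomorphy uniting that clade.
Only Taxon 2 and Taxon 3 show the derived state 'yes' for setae branched, supporting them as a clade.
Most parsimonious ingroup topology: (((Taxon 6,Taxon 5),Taxon 7),(Taxon 3,Taxon 2)).
Taxon 2 and Taxon 3 form a cherry on this tree, so they are sister taxa.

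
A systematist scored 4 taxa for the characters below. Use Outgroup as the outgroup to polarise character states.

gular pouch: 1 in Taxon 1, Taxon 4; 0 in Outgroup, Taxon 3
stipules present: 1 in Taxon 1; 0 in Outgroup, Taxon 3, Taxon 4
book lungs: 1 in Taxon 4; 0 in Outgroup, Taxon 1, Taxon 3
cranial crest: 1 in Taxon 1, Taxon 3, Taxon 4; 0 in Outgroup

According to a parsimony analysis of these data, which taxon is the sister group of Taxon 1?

Taxon 4

The outgroup has state '0' for every character, so '1' is the derived state throughout.
Only Taxon 1 and Taxon 4 show the derived state '1' for gular pouch, supporting them as a clade.
stipules present (derived state '1') is unique to Taxon 1 (autapomorphy; uninformative for grouping).
book lungs (derived state '1') is unique to Taxon 4 (autapomorphy; uninformative for grouping).
All ingroup taxa share the derived state '1' for cranial crest; it defines the ingroup but does not resolve relationships within it.
Most parsimonious ingroup topology: ((Taxon 1,Taxon 4),Taxon 3).
Taxon 1 and Taxon 4 form a cherry on this tree, so they are sister taxa.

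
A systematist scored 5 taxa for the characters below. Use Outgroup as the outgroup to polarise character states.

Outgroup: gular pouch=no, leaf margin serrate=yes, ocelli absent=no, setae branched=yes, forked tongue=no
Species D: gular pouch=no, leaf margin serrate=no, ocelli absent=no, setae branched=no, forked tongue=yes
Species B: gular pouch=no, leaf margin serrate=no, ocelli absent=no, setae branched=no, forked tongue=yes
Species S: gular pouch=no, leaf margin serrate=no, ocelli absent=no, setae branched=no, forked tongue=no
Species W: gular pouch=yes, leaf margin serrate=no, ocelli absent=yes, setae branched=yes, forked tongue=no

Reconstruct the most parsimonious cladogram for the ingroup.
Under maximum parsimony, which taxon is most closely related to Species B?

Species D

Character polarity is set by the outgroup: the derived state is whichever differs from the outgroup's state, so for leaf margin serrate, setae branched the derived state is 'no', and for the remaining characters it is 'yes'.
gular pouch: derived state 'yes' in Species W only — an autapomorphy, so it tells us nothing about relationships among taxa.
leaf margin serrate (derived state 'no') is shared by all ingroup taxa — unites the whole ingroup.
ocelli absent: derived state 'yes' in Species W only — an autapomorphy, so it tells us nothing about relationships among taxa.
setae branched: derived state 'no' in Species B, Species D, and Species S only — synapomorphy for {Species B, Species D, Species S}.
Only Species B and Species D show the derived state 'yes' for forked tongue, supporting them as a clade.
Most parsimonious ingroup topology: (((Species D,Species B),Species S),Species W).
Species B and Species D form a cherry on this tree, so they are sister taxa.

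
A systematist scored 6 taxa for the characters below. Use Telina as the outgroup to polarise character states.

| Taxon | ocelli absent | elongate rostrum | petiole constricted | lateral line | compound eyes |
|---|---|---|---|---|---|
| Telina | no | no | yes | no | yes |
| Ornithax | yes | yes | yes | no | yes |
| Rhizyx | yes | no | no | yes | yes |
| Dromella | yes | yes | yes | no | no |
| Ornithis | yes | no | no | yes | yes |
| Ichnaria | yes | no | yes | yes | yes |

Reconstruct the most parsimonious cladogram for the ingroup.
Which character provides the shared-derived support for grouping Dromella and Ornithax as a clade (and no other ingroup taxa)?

Character polarity is set by the outgroup: the derived state is whichever differs from the outgroup's state, so for petiole constricted, compound eyes the derived state is 'no', and for the remaining characters it is 'yes'.
All ingroup taxa share the derived state 'yes' for ocelli absent; it defines the ingroup but does not resolve relationships within it.
elongate rostrum (derived state 'yes') is shared by Dromella and Ornithax — a synapomorphy uniting that clade.
petiole constricted: derived state 'no' in Ornithis and Rhizyx only — synapomorphy for {Ornithis, Rhizyx}.
Only Ichnaria, Ornithis, and Rhizyx show the derived state 'yes' for lateral line, supporting them as a clade.
compound eyes (derived state 'no') is unique to Dromella (autapomorphy; uninformative for grouping).
Most parsimonious ingroup topology: ((Ornithax,Dromella),((Rhizyx,Ornithis),Ichnaria)).
The clade {Dromella, Ornithax} is supported by elongate rostrum: its derived state 'yes' occurs in exactly those taxa and in no other taxon (including the outgroup).

elongate rostrum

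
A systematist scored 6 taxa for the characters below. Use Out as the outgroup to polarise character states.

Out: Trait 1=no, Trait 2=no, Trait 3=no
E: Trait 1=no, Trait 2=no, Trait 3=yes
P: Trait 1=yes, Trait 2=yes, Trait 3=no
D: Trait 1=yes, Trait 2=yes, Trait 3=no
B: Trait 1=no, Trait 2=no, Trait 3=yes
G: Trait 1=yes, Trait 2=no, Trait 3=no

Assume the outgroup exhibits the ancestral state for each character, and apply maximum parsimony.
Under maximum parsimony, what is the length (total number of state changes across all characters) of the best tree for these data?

3

The outgroup has state 'no' for every character, so 'yes' is the derived state throughout.
Trait 1 (derived state 'yes') is shared by D, G, and P — a synapomorphy uniting that clade.
Trait 2 (derived state 'yes') is shared by D and P — a synapomorphy uniting that clade.
Only B and E show the derived state 'yes' for Trait 3, supporting them as a clade.
Most parsimonious ingroup topology: ((E,B),((P,D),G)).
Changes per character on this tree: Trait 1: 1; Trait 2: 1; Trait 3: 1.
Total = 3.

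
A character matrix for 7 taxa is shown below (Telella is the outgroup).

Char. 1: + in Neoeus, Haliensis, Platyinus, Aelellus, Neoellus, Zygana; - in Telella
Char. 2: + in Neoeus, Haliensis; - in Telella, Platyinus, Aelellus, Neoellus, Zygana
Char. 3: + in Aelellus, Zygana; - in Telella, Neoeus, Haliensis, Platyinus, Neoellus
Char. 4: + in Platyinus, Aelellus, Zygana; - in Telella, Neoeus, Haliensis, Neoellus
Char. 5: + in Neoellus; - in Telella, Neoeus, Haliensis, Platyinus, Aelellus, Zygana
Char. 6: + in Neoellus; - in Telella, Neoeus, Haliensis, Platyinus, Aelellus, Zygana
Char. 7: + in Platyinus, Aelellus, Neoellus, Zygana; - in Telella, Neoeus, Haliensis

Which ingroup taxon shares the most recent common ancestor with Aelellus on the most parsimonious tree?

Zygana

The outgroup has state '-' for every character, so '+' is the derived state throughout.
All ingroup taxa share the derived state '+' for Char. 1; it defines the ingroup but does not resolve relationships within it.
Char. 2 (derived state '+') is shared by Haliensis and Neoeus — a synapomorphy uniting that clade.
Char. 3: derived state '+' in Aelellus and Zygana only — synapomorphy for {Aelellus, Zygana}.
Char. 4: derived state '+' in Aelellus, Platyinus, and Zygana only — synapomorphy for {Aelellus, Platyinus, Zygana}.
Char. 5: derived state '+' in Neoellus only — an autapomorphy, so it tells us nothing about relationships among taxa.
Char. 6 (derived state '+') is unique to Neoellus (autapomorphy; uninformative for grouping).
Char. 7 (derived state '+') is shared by Aelellus, Neoellus, Platyinus, and Zygana — a synapomorphy uniting that clade.
Most parsimonious ingroup topology: ((Neoeus,Haliensis),((Platyinus,(Aelellus,Zygana)),Neoellus)).
Aelellus and Zygana form a cherry on this tree, so they are sister taxa.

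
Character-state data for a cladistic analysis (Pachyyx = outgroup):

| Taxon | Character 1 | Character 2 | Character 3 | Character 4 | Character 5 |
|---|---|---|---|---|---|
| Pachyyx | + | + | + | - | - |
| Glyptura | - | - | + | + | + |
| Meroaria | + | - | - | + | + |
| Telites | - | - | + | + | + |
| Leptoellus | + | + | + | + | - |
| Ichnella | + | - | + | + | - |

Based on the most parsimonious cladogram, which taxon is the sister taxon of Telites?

Character polarity is set by the outgroup: the derived state is whichever differs from the outgroup's state, so for Character 1, Character 2, Character 3 the derived state is '-', and for the remaining characters it is '+'.
Character 1: derived state '-' in Glyptura and Telites only — synapomorphy for {Glyptura, Telites}.
Character 2 (derived state '-') is shared by Glyptura, Ichnella, Meroaria, and Telites — a synapomorphy uniting that clade.
Character 3 (derived state '-') is unique to Meroaria (autapomorphy; uninformative for grouping).
Character 4 (derived state '+') is shared by all ingroup taxa — unites the whole ingroup.
Only Glyptura, Meroaria, and Telites show the derived state '+' for Character 5, supporting them as a clade.
Most parsimonious ingroup topology: ((((Glyptura,Telites),Meroaria),Ichnella),Leptoellus).
Telites and Glyptura form a cherry on this tree, so they are sister taxa.

Glyptura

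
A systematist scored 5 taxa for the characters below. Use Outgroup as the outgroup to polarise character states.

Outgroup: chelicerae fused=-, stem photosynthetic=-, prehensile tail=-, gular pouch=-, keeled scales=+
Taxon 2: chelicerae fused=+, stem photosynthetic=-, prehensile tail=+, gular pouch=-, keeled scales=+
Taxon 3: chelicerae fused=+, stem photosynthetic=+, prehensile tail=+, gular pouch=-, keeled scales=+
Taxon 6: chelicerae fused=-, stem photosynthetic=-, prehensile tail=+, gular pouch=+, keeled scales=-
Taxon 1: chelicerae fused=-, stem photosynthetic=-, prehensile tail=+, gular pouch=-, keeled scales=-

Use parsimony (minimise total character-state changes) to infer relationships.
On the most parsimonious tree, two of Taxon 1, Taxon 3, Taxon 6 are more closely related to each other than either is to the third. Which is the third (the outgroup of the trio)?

Taxon 3

Character polarity is set by the outgroup: the derived state is whichever differs from the outgroup's state, so for keeled scales the derived state is '-', and for the remaining characters it is '+'.
Only Taxon 2 and Taxon 3 show the derived state '+' for chelicerae fused, supporting them as a clade.
stem photosynthetic: derived state '+' in Taxon 3 only — an autapomorphy, so it tells us nothing about relationships among taxa.
All ingroup taxa share the derived state '+' for prehensile tail; it defines the ingroup but does not resolve relationships within it.
gular pouch (derived state '+') is unique to Taxon 6 (autapomorphy; uninformative for grouping).
keeled scales: derived state '-' in Taxon 1 and Taxon 6 only — synapomorphy for {Taxon 1, Taxon 6}.
Most parsimonious ingroup topology: ((Taxon 2,Taxon 3),(Taxon 6,Taxon 1)).
Taxon 1 and Taxon 6 share a more recent common ancestor with each other than either does with Taxon 3, so Taxon 3 is the least closely related of the three.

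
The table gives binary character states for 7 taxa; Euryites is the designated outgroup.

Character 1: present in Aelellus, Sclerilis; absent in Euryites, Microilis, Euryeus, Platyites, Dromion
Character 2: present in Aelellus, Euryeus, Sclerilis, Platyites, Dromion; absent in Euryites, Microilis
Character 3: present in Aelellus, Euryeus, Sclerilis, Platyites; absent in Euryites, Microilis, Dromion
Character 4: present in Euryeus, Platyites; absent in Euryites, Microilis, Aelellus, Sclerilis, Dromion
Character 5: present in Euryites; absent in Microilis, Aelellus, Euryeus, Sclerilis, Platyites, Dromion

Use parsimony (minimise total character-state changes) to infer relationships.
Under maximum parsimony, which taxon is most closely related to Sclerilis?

Character polarity is set by the outgroup: the derived state is whichever differs from the outgroup's state, so for Character 5 the derived state is 'absent', and for the remaining characters it is 'present'.
Character 1: derived state 'present' in Aelellus and Sclerilis only — synapomorphy for {Aelellus, Sclerilis}.
Character 2 (derived state 'present') is shared by Aelellus, Dromion, Euryeus, Platyites, and Sclerilis — a synapomorphy uniting that clade.
Only Aelellus, Euryeus, Platyites, and Sclerilis show the derived state 'present' for Character 3, supporting them as a clade.
Only Euryeus and Platyites show the derived state 'present' for Character 4, supporting them as a clade.
All ingroup taxa share the derived state 'absent' for Character 5; it defines the ingroup but does not resolve relationships within it.
Most parsimonious ingroup topology: (Microilis,(((Aelellus,Sclerilis),(Euryeus,Platyites)),Dromion)).
Sclerilis and Aelellus form a cherry on this tree, so they are sister taxa.

Aelellus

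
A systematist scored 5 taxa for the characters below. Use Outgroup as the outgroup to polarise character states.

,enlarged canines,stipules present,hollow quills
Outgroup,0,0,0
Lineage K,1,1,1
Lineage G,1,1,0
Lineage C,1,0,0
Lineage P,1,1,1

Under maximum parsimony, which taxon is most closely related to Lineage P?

Lineage K

The outgroup has state '0' for every character, so '1' is the derived state throughout.
enlarged canines (derived state '1') is shared by all ingroup taxa — unites the whole ingroup.
stipules present: derived state '1' in Lineage G, Lineage K, and Lineage P only — synapomorphy for {Lineage G, Lineage K, Lineage P}.
hollow quills: derived state '1' in Lineage K and Lineage P only — synapomorphy for {Lineage K, Lineage P}.
Most parsimonious ingroup topology: (((Lineage K,Lineage P),Lineage G),Lineage C).
Lineage P and Lineage K form a cherry on this tree, so they are sister taxa.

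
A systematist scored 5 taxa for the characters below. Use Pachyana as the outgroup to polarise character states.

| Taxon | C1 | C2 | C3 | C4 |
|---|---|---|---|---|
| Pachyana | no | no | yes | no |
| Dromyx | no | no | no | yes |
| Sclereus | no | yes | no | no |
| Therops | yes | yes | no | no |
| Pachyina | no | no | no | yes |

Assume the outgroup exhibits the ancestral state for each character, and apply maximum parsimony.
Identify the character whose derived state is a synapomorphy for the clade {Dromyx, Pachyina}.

Character polarity is set by the outgroup: the derived state is whichever differs from the outgroup's state, so for C3 the derived state is 'no', and for the remaining characters it is 'yes'.
C1: derived state 'yes' in Therops only — an autapomorphy, so it tells us nothing about relationships among taxa.
C2: derived state 'yes' in Sclereus and Therops only — synapomorphy for {Sclereus, Therops}.
C3 (derived state 'no') is shared by all ingroup taxa — unites the whole ingroup.
C4 (derived state 'yes') is shared by Dromyx and Pachyina — a synapomorphy uniting that clade.
Most parsimonious ingroup topology: ((Dromyx,Pachyina),(Sclereus,Therops)).
The clade {Dromyx, Pachyina} is supported by C4: its derived state 'yes' occurs in exactly those taxa and in no other taxon (including the outgroup).

C4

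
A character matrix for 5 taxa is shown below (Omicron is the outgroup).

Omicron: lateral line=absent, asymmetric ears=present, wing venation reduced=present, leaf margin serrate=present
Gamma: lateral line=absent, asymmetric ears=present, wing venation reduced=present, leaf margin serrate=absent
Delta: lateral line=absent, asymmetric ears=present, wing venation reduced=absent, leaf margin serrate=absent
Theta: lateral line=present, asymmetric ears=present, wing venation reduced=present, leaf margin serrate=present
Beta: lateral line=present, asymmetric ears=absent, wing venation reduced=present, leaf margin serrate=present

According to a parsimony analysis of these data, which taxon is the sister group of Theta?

Character polarity is set by the outgroup: the derived state is whichever differs from the outgroup's state, so for asymmetric ears, wing venation reduced, leaf margin serrate the derived state is 'absent', and for the remaining characters it is 'present'.
Only Beta and Theta show the derived state 'present' for lateral line, supporting them as a clade.
asymmetric ears (derived state 'absent') is unique to Beta (autapomorphy; uninformative for grouping).
wing venation reduced (derived state 'absent') is unique to Delta (autapomorphy; uninformative for grouping).
Only Delta and Gamma show the derived state 'absent' for leaf margin serrate, supporting them as a clade.
Most parsimonious ingroup topology: ((Gamma,Delta),(Theta,Beta)).
Theta and Beta form a cherry on this tree, so they are sister taxa.

Beta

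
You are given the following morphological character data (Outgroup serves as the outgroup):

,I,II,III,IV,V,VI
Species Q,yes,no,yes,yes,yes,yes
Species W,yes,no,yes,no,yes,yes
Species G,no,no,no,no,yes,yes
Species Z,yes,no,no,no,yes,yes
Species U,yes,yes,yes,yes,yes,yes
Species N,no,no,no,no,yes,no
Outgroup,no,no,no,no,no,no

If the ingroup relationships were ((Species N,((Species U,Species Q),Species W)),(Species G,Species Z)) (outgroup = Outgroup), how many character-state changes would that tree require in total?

8

Map each character onto ((Species N,((Species U,Species Q),Species W)),(Species G,Species Z)) (rooted by Outgroup) and count the minimum state changes it requires (Fitch parsimony):
I: 2; II: 1; III: 1; IV: 1; V: 1; VI: 2.
Total tree length = 8.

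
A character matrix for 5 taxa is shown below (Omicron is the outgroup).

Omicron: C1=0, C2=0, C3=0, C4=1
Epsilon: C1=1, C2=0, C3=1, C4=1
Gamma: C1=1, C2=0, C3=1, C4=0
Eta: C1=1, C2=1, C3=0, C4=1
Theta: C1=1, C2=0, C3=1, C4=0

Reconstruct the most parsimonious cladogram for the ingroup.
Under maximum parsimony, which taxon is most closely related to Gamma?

Theta

Character polarity is set by the outgroup: the derived state is whichever differs from the outgroup's state, so for C4 the derived state is '0', and for the remaining characters it is '1'.
All ingroup taxa share the derived state '1' for C1; it defines the ingroup but does not resolve relationships within it.
C2 (derived state '1') is unique to Eta (autapomorphy; uninformative for grouping).
C3 (derived state '1') is shared by Epsilon, Gamma, and Theta — a synapomorphy uniting that clade.
Only Gamma and Theta show the derived state '0' for C4, supporting them as a clade.
Most parsimonious ingroup topology: ((Epsilon,(Gamma,Theta)),Eta).
Gamma and Theta form a cherry on this tree, so they are sister taxa.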